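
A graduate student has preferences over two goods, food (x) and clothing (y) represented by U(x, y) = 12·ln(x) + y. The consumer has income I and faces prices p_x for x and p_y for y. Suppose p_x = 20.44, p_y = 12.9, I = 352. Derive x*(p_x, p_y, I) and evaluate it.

MU_x = 12/x, MU_y = 1. Tangency: 12/x = p_x/p_y.
So x*(p_x,p_y) = 12·p_y/p_x, independent of income; and y* = (I − 12·p_y)/p_y.
At the given prices: x* = 12·12.9/20.44 = 7.5734.

x* = 7.5734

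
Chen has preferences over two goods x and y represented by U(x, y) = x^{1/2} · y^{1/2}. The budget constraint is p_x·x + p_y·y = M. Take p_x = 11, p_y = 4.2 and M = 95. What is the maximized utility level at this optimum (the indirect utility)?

V = 6.9883

At p_x=11, p_y=4.2, M=95: x* = 0.5·95/11 = 4.3182, y* = 11.3095.
Utility at the optimum: U(4.3182, 11.3095) = 6.9883.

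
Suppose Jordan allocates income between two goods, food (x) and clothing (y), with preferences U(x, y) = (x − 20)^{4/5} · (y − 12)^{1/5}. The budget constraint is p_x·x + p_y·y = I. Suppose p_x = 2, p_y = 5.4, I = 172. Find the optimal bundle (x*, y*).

MRS = 4·(y−12)/(x−20). Tangency with p_x/p_y gives y−12 = (1/4)·(p_x/p_y)·(x−20).
After buying the subsistence bundle (20, 12), a share 0.8 of the remaining income goes to x: x* = 20 + 0.8·(I − 20p_x − 12p_y)/p_x.
Discretionary income = 172 − 20·2 − 12·5.4 = 67.2; x* = 20 + 0.8·67.2/2 = 46.88; y* = 12 + 0.2·67.2/5.4 = 14.4889.

x* = 46.88, y* = 14.4889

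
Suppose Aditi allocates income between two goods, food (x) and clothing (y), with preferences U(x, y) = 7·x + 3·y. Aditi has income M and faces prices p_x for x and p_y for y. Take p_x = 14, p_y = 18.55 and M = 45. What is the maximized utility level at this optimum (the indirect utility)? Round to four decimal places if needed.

Numerically: x* = 3.2143, y* = 0.
Utility at the optimum: U(3.2143, 0) = 22.5.

V = 22.5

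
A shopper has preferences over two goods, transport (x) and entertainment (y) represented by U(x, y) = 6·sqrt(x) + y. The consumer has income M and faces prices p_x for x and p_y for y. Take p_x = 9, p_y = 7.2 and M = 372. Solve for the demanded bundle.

x* = 5.76, y* = 44.4667

Utility is quasi-linear in y; the FOC for x is 3/√x = p_x/p_y.
Solve: √x = 3·p_y/p_x, so x*(p_x,p_y) = (3·p_y/p_x)², and y* = (M − p_x·x*)/p_y.
Plugging in: x* = (3·7.2/9)² = 5.76, y* = 44.4667.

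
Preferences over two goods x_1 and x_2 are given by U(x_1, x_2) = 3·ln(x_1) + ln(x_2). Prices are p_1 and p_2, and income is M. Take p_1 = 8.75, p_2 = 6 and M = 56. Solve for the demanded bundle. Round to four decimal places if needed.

Tangency: MRS = 3·x_2/x_1 = p_1/p_2.
So 3·p_2·x_2 = p_1·x_1; combined with the budget, a share 0.75 of income goes to x_1.
Demand: x_1*(p_1,p_2,M) = 0.75·M/p_1 and x_2* = 0.25·M/p_2.
At p_1=8.75, p_2=6, M=56: x_1* = 0.75·56/8.75 = 4.8, x_2* = 2.3333.

x_1* = 4.8, x_2* = 2.3333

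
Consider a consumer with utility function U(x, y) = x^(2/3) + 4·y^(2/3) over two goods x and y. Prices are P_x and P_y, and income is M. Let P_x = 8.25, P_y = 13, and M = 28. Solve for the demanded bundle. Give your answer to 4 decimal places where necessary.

MRS = MU_x/MU_y = (1/4)·(y/x)^(1/3). Set equal to P_x/P_y.
Hence y/x = (4·P_x/P_y)^(1/(1/3)), i.e. raised to the 3 power.
Substitute y = (y/x)·x into the budget: x* = M/(P_x + P_y·(y/x)).
Numerically y/x = 16.357305, so x* = 28/(8.25 + 13·16.357305) = 0.1268 and y* = 16.357305·0.1268 = 2.0734.

x* = 0.1268, y* = 2.0734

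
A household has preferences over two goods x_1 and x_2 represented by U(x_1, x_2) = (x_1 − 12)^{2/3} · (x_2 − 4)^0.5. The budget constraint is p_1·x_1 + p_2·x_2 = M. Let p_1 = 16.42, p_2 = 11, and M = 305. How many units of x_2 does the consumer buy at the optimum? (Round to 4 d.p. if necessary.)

x_2* = 6.4919

Substituting into the budget: x_1* = 12 + 4/7·(M − 12·p_1 − 4·p_2)/p_1, and x_2* = 4 + 3/7·(…)/p_2.
Discretionary income = 305 − 12·16.42 − 4·11 = 63.96; x_2* = 4 + 3/7·63.96/11 = 6.4919.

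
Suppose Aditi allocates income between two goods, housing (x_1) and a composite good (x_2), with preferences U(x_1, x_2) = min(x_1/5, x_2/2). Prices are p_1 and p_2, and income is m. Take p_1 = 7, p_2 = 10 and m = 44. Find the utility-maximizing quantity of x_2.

x_2* = 1.6

Leontief preferences: the optimum is at the kink where x_1/5 = x_2/2, i.e. x_2 = (2/5)·x_1.
Budget: p_1·x_1 + p_2·(2/5)·x_1 = m, so (5·p_1 + 2·p_2)·x_1 = 5·m.
Demand: x_1*(p_1,p_2,m) = 5·m/(5·p_1 + 2·p_2), x_2* = 2·m/(5·p_1 + 2·p_2).
Here 5·7 + 2·10 = 55, giving x_2* = 1.6.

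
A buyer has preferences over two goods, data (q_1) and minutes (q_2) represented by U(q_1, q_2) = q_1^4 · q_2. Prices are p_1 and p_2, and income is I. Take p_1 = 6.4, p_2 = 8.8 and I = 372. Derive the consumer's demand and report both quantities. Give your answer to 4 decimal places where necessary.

MU_q_1/MU_q_2 = (4·q_2)/(q_1); tangency sets this equal to p_1/p_2.
So 4·p_2·q_2 = p_1·q_1; combined with the budget, a share 0.8 of income goes to q_1.
Demand: q_1*(p_1,p_2,I) = 0.8·I/p_1 and q_2* = 0.2·I/p_2.
At p_1=6.4, p_2=8.8, I=372: q_1* = 0.8·372/6.4 = 46.5, q_2* = 8.4545.

q_1* = 46.5, q_2* = 8.4545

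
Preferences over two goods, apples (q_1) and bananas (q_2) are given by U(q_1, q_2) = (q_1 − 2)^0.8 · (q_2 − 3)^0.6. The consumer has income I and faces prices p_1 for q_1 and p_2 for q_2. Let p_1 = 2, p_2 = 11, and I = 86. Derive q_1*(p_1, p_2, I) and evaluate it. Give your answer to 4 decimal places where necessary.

Substituting into the budget: q_1* = 2 + 4/7·(I − 2·p_1 − 3·p_2)/p_1, and q_2* = 3 + 3/7·(…)/p_2.
Discretionary income = 86 − 2·2 − 3·11 = 49; q_1* = 2 + 4/7·49/2 = 16.

q_1* = 16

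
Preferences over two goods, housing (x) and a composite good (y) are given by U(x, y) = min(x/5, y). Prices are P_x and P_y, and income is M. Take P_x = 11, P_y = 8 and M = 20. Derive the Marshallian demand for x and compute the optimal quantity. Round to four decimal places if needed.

x* = 1.5873

Here 5·11 + 8 = 63, giving x* = 1.5873.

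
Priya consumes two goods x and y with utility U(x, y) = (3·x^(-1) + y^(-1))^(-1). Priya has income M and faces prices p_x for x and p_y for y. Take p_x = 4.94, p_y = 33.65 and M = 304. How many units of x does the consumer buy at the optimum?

MRS = MU_x/MU_y = 3·(y/x)^(2). Set equal to p_x/p_y.
Solve for the ratio: y/x = [(1/3)·p_x/p_y]^(0.5).
Substitute y = (y/x)·x into the budget: x* = M/(p_x + p_y·(y/x)).
Numerically y/x = 0.221213, so x* = 304/(4.94 + 33.65·0.221213) = 24.5482.

x* = 24.5482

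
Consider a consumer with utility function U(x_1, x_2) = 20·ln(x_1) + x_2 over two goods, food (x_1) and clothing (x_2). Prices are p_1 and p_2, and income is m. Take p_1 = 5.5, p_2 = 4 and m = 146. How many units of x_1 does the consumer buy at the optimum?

x_1* = 14.5455

Set MRS = p_1/p_2: (20/x_1)/1 = p_1/p_2.
So x_1*(p_1,p_2) = 20·p_2/p_1, independent of income; and x_2* = (m − 20·p_2)/p_2.
At the given prices: x_1* = 20·4/5.5 = 14.5455.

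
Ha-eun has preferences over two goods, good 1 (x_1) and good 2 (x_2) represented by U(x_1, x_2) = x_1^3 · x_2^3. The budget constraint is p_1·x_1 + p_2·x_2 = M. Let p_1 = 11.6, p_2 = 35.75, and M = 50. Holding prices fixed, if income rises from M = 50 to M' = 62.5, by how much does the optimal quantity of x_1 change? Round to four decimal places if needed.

Δx_1* = 0.5388

MU_x_1/MU_x_2 = (3·x_2)/(3·x_1); tangency sets this equal to p_1/p_2.
So 3·p_2·x_2 = 3·p_1·x_1; combined with the budget, a share 0.5 of income goes to x_1.
Demand: x_1*(p_1,p_2,M) = 0.5·M/p_1 and x_2* = 0.5·M/p_2.
At p_1=11.6, p_2=35.75, M=50: x_1* = 0.5·50/11.6 = 2.1552.
At M' = 62.5: x_1* = 2.694. Change: 2.694 − 2.1552 = 0.5388.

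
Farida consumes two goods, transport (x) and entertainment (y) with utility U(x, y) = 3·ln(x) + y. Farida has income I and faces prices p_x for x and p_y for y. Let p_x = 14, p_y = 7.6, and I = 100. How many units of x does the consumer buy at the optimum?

Set MRS = p_x/p_y: (3/x)/1 = p_x/p_y.
So x*(p_x,p_y) = 3·p_y/p_x, independent of income; and y* = (I − 3·p_y)/p_y.
At the given prices: x* = 3·7.6/14 = 1.6286.

x* = 1.6286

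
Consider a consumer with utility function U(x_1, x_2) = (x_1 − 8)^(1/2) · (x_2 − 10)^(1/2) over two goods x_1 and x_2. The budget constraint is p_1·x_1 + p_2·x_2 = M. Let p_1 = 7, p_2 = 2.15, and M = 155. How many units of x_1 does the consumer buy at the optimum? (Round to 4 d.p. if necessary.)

Let x_1' = x_1−8, x_2' = x_2−10. MRS = x_2'/x_1' = p_1/p_2.
Substituting into the budget: x_1* = 8 + 0.5·(M − 8·p_1 − 10·p_2)/p_1, and x_2* = 10 + 0.5·(…)/p_2.
Discretionary income = 155 − 8·7 − 10·2.15 = 77.5; x_1* = 8 + 0.5·77.5/7 = 13.5357.

x_1* = 13.5357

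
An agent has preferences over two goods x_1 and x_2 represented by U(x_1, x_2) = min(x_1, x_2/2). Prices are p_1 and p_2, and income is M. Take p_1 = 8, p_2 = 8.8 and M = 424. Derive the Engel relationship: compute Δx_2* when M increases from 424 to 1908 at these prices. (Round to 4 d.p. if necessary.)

Δx_2* = 115.9375

With perfect complements, no substitution: consume in ratio x_1:x_2 = 1:2.
Budget: p_1·x_1 + p_2·2·x_1 = M, so (p_1 + 2·p_2)·x_1 = M.
Demand: x_1*(p_1,p_2,M) = M/(p_1 + 2·p_2), x_2* = 2·M/(p_1 + 2·p_2).
Here 8 + 2·8.8 = 25.6, giving x_2* = 33.125.
At M' = 1908: x_2* = 149.0625. Change: 149.0625 − 33.125 = 115.9375.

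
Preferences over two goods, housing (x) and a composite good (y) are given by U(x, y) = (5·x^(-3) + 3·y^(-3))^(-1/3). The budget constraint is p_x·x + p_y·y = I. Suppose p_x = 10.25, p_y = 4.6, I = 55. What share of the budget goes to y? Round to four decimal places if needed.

Numerically y/x = 1.075299, so x* = 55/(10.25 + 4.6·1.075299) = 3.6193 and y* = 1.075299·3.6193 = 3.8918.
Expenditure on y: 4.6·3.8918 = 17.9023; share = 0.3255.

share on y = 0.3255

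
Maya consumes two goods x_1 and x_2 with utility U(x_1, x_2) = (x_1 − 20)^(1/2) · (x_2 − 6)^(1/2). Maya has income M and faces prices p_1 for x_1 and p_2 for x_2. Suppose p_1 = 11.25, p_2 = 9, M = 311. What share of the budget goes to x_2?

MRS = (x_2−6)/(x_1−20). Tangency with p_1/p_2 gives x_2−6 = (p_1/p_2)·(x_1−20).
After buying the subsistence bundle (20, 6), a share 0.5 of the remaining income goes to x_1: x_1* = 20 + 0.5·(M − 20p_1 − 6p_2)/p_1.
Discretionary income = 311 − 20·11.25 − 6·9 = 32; x_1* = 20 + 0.5·32/11.25 = 21.4222; x_2* = 6 + 0.5·32/9 = 7.7778.
Expenditure on x_2: 9·7.7778 = 70; share = 0.2251.

share on x_2 = 0.2251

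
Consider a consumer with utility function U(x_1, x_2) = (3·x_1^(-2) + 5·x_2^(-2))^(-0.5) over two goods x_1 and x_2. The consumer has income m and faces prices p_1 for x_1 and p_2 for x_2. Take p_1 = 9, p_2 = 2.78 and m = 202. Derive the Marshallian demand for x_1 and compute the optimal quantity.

x_1* = 14.5575

Substitute x_2 = (x_2/x_1)·x_1 into the budget: x_1* = m/(p_1 + p_2·(x_2/x_1)).
Numerically x_2/x_1 = 1.753943, so x_1* = 202/(9 + 2.78·1.753943) = 14.5575.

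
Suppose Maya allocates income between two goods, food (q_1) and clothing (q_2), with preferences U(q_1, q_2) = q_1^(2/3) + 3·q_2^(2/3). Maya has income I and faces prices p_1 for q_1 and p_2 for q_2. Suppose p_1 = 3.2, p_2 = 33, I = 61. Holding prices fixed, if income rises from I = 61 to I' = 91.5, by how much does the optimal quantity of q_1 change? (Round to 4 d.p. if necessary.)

From the CES first-order condition, (1/3)·(q_2/q_1)^(1/3) = p_1/p_2.
Hence q_2/q_1 = (3·p_1/p_2)^(1/(1/3)), i.e. raised to the 3 power.
With the ratio pinned down, the budget gives q_1* = I/(p_1 + p_2·(q_2/q_1)) and q_2* = (q_2/q_1)·q_1*.
Numerically q_2/q_1 = 0.024619, so q_1* = 61/(3.2 + 33·0.024619) = 15.2028.
At I' = 91.5: q_1* = 22.8041. Change: 22.8041 − 15.2028 = 7.6014.

Δq_1* = 7.6014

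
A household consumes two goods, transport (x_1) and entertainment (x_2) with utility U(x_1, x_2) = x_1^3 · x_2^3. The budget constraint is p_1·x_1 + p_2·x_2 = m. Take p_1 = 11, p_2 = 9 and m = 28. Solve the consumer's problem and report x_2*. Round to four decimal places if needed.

x_2* = 1.5556

MU_x_1/MU_x_2 = (3·x_2)/(3·x_1); tangency sets this equal to p_1/p_2.
Rearranging, p_2·x_2 = p_1·x_1. Substituting into the budget gives p_1·x_1·(1 + 1) = m.
Demand: x_1*(p_1,p_2,m) = 0.5·m/p_1 and x_2* = 0.5·m/p_2.
At p_1=11, p_2=9, m=28: x_2* = 0.5·28/9 = 1.5556.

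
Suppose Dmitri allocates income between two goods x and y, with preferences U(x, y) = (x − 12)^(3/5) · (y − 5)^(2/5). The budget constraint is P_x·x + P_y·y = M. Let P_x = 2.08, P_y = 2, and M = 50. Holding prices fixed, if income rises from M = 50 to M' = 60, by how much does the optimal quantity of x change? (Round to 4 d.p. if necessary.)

This is Cobb-Douglas in (x−12, y−5): tangency gives 0.6·P_y·(y−5) = 0.4·P_x·(x−12).
After buying the subsistence bundle (12, 5), a share 0.6 of the remaining income goes to x: x* = 12 + 0.6·(M − 12P_x − 5P_y)/P_x.
Discretionary income = 50 − 12·2.08 − 5·2 = 15.04; x* = 12 + 0.6·15.04/2.08 = 16.3385.
At M' = 60: x* = 19.2231. Change: 19.2231 − 16.3385 = 2.8846.

Δx* = 2.8846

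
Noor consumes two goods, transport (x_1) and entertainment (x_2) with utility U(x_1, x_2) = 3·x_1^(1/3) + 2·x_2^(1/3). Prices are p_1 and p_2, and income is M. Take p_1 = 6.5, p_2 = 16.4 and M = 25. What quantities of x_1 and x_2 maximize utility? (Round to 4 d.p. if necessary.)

MU_x_1 ∝ 3·x_1^(-2/3), MU_x_2 ∝ 2·x_2^(-2/3), so MRS = (3/2)·(x_2/x_1)^(2/3) = p_1/p_2.
Hence x_2/x_1 = ((2/3)·p_1/p_2)^(1/(2/3)), i.e. raised to the 1.5 power.
With the ratio pinned down, the budget gives x_1* = M/(p_1 + p_2·(x_2/x_1)) and x_2* = (x_2/x_1)·x_1*.
Numerically x_2/x_1 = 0.135821, so x_1* = 25/(6.5 + 16.4·0.135821) = 2.8645 and x_2* = 0.135821·2.8645 = 0.3891.

x_1* = 2.8645, x_2* = 0.3891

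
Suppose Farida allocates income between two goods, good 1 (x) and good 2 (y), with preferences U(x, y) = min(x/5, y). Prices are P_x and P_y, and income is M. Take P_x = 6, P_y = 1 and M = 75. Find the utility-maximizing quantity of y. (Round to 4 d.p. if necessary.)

Here 5·6 + 1 = 31, giving y* = 2.4194.

y* = 2.4194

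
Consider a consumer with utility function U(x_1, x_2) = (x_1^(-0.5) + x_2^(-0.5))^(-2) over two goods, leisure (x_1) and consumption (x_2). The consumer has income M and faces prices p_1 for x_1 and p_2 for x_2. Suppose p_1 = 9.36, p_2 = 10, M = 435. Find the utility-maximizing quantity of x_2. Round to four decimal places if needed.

Substitute x_2 = (x_2/x_1)·x_1 into the budget: x_1* = M/(p_1 + p_2·(x_2/x_1)).
Numerically x_2/x_1 = 0.956865, so x_1* = 435/(9.36 + 10·0.956865) = 22.981 and x_2* = 0.956865·22.981 = 21.9897.

x_2* = 21.9897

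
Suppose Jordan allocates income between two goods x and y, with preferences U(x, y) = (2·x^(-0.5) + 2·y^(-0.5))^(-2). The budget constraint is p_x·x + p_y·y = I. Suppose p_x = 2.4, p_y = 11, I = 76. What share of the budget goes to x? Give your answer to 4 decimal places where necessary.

MU_x ∝ 2·x^(-1.5), MU_y ∝ 2·y^(-1.5), so MRS = (y/x)^(1.5) = p_x/p_y.
Solve for the ratio: y/x = [p_x/p_y]^(2/3).
With the ratio pinned down, the budget gives x* = I/(p_x + p_y·(y/x)) and y* = (y/x)·x*.
Numerically y/x = 0.36242, so x* = 76/(2.4 + 11·0.36242) = 11.8999 and y* = 0.36242·11.8999 = 4.3128.
Expenditure on x: 2.4·11.8999 = 28.5597; share = 0.3758.

share on x = 0.3758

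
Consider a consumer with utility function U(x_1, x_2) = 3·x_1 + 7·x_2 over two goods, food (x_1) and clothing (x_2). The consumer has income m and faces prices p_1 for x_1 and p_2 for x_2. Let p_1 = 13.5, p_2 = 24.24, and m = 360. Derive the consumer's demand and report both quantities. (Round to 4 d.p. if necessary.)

x_1* = 0, x_2* = 14.8515

x_2 gives more utility per dollar, so spend all income on x_2: x_2* = m/p_2, x_1* = 0.
Numerically: x_1* = 0, x_2* = 14.8515.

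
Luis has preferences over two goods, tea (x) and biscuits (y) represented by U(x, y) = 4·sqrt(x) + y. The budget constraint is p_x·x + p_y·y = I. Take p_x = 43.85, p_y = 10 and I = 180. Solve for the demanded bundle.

Solve: √x = 2·p_y/p_x, so x*(p_x,p_y) = (2·p_y/p_x)², and y* = (I − p_x·x*)/p_y.
Plugging in: x* = (2·10/43.85)² = 0.208, y* = 17.0878.

x* = 0.208, y* = 17.0878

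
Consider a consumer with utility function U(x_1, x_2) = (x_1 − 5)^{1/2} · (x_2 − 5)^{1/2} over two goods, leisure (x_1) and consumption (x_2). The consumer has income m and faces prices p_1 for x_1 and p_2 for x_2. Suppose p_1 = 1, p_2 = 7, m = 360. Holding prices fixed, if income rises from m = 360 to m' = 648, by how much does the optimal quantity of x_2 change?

Let x_1' = x_1−5, x_2' = x_2−5. MRS = x_2'/x_1' = p_1/p_2.
After buying the subsistence bundle (5, 5), a share 0.5 of the remaining income goes to x_1: x_1* = 5 + 0.5·(m − 5p_1 − 5p_2)/p_1.
Discretionary income = 360 − 5·1 − 5·7 = 320; x_2* = 5 + 0.5·320/7 = 27.8571.
At m' = 648: x_2* = 48.4286. Change: 48.4286 − 27.8571 = 20.5714.

Δx_2* = 20.5714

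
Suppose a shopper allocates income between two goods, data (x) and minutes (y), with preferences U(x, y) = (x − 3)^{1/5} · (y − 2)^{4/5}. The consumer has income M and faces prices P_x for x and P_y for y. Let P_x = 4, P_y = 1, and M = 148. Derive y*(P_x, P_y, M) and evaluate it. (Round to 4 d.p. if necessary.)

Let x' = x−3, y' = y−2. MRS = (1/4)·y'/x' = P_x/P_y.
Substituting into the budget: x* = 3 + 0.2·(M − 3·P_x − 2·P_y)/P_x, and y* = 2 + 0.8·(…)/P_y.
Discretionary income = 148 − 3·4 − 2·1 = 134; y* = 2 + 0.8·134/1 = 109.2.

y* = 109.2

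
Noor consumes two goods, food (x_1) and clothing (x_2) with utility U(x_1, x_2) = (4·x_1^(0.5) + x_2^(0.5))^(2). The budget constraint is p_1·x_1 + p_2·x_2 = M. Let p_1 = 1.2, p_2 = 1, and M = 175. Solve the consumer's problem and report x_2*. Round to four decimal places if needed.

x_2* = 12.2093

From the CES first-order condition, 4·(x_2/x_1)^(0.5) = p_1/p_2.
Hence x_2/x_1 = ((1/4)·p_1/p_2)^(1/(0.5)), i.e. raised to the 2 power.
Substitute x_2 = (x_2/x_1)·x_1 into the budget: x_1* = M/(p_1 + p_2·(x_2/x_1)).
Numerically x_2/x_1 = 0.09, so x_1* = 175/(1.2 + 1·0.09) = 135.6589 and x_2* = 0.09·135.6589 = 12.2093.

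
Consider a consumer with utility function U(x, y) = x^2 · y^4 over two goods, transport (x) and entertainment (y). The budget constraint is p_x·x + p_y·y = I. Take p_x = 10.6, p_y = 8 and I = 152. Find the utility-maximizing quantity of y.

y* = 12.6667

Demand: x*(p_x,p_y,I) = 1/3·I/p_x and y* = 2/3·I/p_y.
At p_x=10.6, p_y=8, I=152: y* = 2/3·152/8 = 12.6667.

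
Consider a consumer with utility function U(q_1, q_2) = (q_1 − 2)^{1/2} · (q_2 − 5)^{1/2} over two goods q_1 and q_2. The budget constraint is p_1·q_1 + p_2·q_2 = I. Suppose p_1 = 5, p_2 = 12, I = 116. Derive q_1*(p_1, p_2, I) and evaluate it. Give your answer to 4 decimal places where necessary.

MRS = (q_2−5)/(q_1−2). Tangency with p_1/p_2 gives q_2−5 = (p_1/p_2)·(q_1−2).
After buying the subsistence bundle (2, 5), a share 0.5 of the remaining income goes to q_1: q_1* = 2 + 0.5·(I − 2p_1 − 5p_2)/p_1.
Discretionary income = 116 − 2·5 − 5·12 = 46; q_1* = 2 + 0.5·46/5 = 6.6.

q_1* = 6.6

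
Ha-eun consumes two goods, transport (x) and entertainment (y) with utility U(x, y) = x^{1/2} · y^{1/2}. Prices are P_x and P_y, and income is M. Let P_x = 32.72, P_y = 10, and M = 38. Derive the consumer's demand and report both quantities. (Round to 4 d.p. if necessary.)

x* = 0.5807, y* = 1.9

Tangency: MRS = y/x = P_x/P_y.
So 0.5·P_y·y = 0.5·P_x·x; combined with the budget, a share 0.5 of income goes to x.
Demand: x*(P_x,P_y,M) = 0.5·M/P_x and y* = 0.5·M/P_y.
At P_x=32.72, P_y=10, M=38: x* = 0.5·38/32.72 = 0.5807, y* = 1.9.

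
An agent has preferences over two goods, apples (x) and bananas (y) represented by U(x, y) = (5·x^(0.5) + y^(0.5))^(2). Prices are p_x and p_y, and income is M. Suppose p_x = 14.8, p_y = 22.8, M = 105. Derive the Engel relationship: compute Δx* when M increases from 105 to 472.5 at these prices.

With the ratio pinned down, the budget gives x* = M/(p_x + p_y·(y/x)) and y* = (y/x)·x*.
Numerically y/x = 0.016854, so x* = 105/(14.8 + 22.8·0.016854) = 6.915.
At M' = 472.5: x* = 31.1177. Change: 31.1177 − 6.915 = 24.2027.

Δx* = 24.2027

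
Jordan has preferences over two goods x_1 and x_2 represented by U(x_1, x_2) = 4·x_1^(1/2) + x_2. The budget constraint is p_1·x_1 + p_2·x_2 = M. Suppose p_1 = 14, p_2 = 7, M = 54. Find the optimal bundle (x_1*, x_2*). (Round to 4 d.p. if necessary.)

MU_x_1 = 2/√x_1, MU_x_2 = 1. Tangency: 2/√x_1 = p_1/p_2.
Solve: √x_1 = 2·p_2/p_1, so x_1*(p_1,p_2) = (2·p_2/p_1)², and x_2* = (M − p_1·x_1*)/p_2.
Plugging in: x_1* = (2·7/14)² = 1, x_2* = 5.7143.

x_1* = 1, x_2* = 5.7143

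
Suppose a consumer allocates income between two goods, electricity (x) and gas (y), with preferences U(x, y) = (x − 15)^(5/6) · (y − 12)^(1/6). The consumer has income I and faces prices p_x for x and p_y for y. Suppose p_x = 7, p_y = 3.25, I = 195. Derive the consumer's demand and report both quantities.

x* = 21.0714, y* = 14.6154

This is Cobb-Douglas in (x−15, y−12): tangency gives 5/6·p_y·(y−12) = 1/6·p_x·(x−15).
After buying the subsistence bundle (15, 12), a share 5/6 of the remaining income goes to x: x* = 15 + 5/6·(I − 15p_x − 12p_y)/p_x.
Discretionary income = 195 − 15·7 − 12·3.25 = 51; x* = 15 + 5/6·51/7 = 21.0714; y* = 12 + 1/6·51/3.25 = 14.6154.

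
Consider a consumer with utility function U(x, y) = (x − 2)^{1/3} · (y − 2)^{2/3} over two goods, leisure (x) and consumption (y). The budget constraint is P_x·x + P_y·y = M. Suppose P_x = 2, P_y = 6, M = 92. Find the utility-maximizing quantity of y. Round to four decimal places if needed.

y* = 10.4444

MRS = (1/2)·(y−2)/(x−2). Tangency with P_x/P_y gives y−2 = 2·(P_x/P_y)·(x−2).
Substituting into the budget: x* = 2 + 1/3·(M − 2·P_x − 2·P_y)/P_x, and y* = 2 + 2/3·(…)/P_y.
Discretionary income = 92 − 2·2 − 2·6 = 76; y* = 2 + 2/3·76/6 = 10.4444.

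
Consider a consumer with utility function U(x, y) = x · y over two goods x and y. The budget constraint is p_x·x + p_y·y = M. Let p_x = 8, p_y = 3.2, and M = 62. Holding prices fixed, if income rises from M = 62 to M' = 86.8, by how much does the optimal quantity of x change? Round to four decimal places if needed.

Δx* = 1.55

MU_x/MU_y = (y)/(x); tangency sets this equal to p_x/p_y.
So p_y·y = p_x·x; combined with the budget, a share 0.5 of income goes to x.
Demand: x*(p_x,p_y,M) = 0.5·M/p_x and y* = 0.5·M/p_y.
At p_x=8, p_y=3.2, M=62: x* = 0.5·62/8 = 3.875.
At M' = 86.8: x* = 5.425. Change: 5.425 − 3.875 = 1.55.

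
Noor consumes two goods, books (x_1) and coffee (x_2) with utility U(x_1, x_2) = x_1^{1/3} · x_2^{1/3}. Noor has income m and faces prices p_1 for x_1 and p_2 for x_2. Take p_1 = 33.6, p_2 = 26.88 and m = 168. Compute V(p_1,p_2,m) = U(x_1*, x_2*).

V = 1.9843

The MRS is x_2/x_1. Set MRS = p_1/p_2.
Rearranging, p_2·x_2 = p_1·x_1. Substituting into the budget gives p_1·x_1·(1 + 1) = m.
Demand: x_1*(p_1,p_2,m) = 0.5·m/p_1 and x_2* = 0.5·m/p_2.
At p_1=33.6, p_2=26.88, m=168: x_1* = 0.5·168/33.6 = 2.5, x_2* = 3.125.
Utility at the optimum: U(2.5, 3.125) = 1.9843.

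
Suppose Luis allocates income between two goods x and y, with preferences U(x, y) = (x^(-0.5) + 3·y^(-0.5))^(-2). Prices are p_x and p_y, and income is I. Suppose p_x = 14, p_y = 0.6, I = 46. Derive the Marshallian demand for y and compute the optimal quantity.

y* = 32.2975

MU_x ∝ x^(-1.5), MU_y ∝ 3·y^(-1.5), so MRS = (1/3)·(y/x)^(1.5) = p_x/p_y.
Hence y/x = (3·p_x/p_y)^(1/(1.5)), i.e. raised to the 2/3 power.
With the ratio pinned down, the budget gives x* = I/(p_x + p_y·(y/x)) and y* = (y/x)·x*.
Numerically y/x = 16.984993, so x* = 46/(14 + 0.6·16.984993) = 1.9015 and y* = 16.984993·1.9015 = 32.2975.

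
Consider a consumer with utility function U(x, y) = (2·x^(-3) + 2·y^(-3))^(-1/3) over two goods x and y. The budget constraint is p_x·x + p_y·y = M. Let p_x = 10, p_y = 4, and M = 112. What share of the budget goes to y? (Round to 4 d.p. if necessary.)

Numerically y/x = 1.257433, so x* = 112/(10 + 4·1.257433) = 7.4519 and y* = 1.257433·7.4519 = 9.3703.
Expenditure on y: 4·9.3703 = 37.481; share = 0.3347.

share on y = 0.3347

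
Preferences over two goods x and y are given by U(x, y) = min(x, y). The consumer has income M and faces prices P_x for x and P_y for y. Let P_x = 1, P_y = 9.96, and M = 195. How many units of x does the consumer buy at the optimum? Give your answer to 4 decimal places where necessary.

With perfect complements, no substitution: consume in ratio x:y = 1:1.
Budget: P_x·x + P_y·x = M, so (P_x + P_y)·x = M.
Demand: x*(P_x,P_y,M) = M/(P_x + P_y), y* = M/(P_x + P_y).
Here 1 + 9.96 = 10.96, giving x* = 17.792.

x* = 17.792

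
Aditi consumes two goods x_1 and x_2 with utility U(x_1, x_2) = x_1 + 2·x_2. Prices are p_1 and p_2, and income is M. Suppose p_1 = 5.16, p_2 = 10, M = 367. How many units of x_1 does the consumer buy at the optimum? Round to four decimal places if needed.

x_1* = 0

x_2 gives more utility per dollar, so spend all income on x_2: x_2* = M/p_2, x_1* = 0.
Numerically: x_1* = 0, x_2* = 36.7.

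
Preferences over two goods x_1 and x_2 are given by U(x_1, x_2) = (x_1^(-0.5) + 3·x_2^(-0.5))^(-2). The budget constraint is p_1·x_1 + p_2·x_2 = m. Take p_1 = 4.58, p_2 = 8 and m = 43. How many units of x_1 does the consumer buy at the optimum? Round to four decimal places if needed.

From the CES first-order condition, (1/3)·(x_2/x_1)^(1.5) = p_1/p_2.
Hence x_2/x_1 = (3·p_1/p_2)^(1/(1.5)), i.e. raised to the 2/3 power.
With the ratio pinned down, the budget gives x_1* = m/(p_1 + p_2·(x_2/x_1)) and x_2* = (x_2/x_1)·x_1*.
Numerically x_2/x_1 = 1.434161, so x_1* = 43/(4.58 + 8·1.434161) = 2.6786.

x_1* = 2.6786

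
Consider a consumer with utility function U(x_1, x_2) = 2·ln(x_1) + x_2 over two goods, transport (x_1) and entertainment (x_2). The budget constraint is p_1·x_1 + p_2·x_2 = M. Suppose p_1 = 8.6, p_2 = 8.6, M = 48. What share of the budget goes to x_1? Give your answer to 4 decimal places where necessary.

share on x_1 = 0.3583

Set MRS = p_1/p_2: (2/x_1)/1 = p_1/p_2.
So x_1*(p_1,p_2) = 2·p_2/p_1, independent of income; and x_2* = (M − 2·p_2)/p_2.
At the given prices: x_1* = 2·8.6/8.6 = 2, and x_2* = 3.5814.
Expenditure on x_1: 8.6·2 = 17.2; share = 0.3583.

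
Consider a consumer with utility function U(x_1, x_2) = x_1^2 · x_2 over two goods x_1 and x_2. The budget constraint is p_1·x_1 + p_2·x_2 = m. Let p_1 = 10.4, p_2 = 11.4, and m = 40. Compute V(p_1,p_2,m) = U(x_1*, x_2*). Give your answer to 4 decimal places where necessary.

V = 7.6896

Tangency: MRS = 2·x_2/x_1 = p_1/p_2.
Rearranging, p_2·x_2 = (1/2)·p_1·x_1. Substituting into the budget gives p_1·x_1·(1 + (1/2)) = m.
Demand: x_1*(p_1,p_2,m) = 2/3·m/p_1 and x_2* = 1/3·m/p_2.
At p_1=10.4, p_2=11.4, m=40: x_1* = 2/3·40/10.4 = 2.5641, x_2* = 1.1696.
Utility at the optimum: U(2.5641, 1.1696) = 7.6896.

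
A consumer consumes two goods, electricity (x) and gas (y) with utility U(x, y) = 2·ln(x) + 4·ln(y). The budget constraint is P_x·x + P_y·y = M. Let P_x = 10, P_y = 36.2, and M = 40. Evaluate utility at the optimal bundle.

Tangency: MRS = (1/2)·y/x = P_x/P_y.
Rearranging, P_y·y = 2·P_x·x. Substituting into the budget gives P_x·x·(1 + 2) = M.
Demand: x*(P_x,P_y,M) = 1/3·M/P_x and y* = 2/3·M/P_y.
At P_x=10, P_y=36.2, M=40: x* = 1/3·40/10 = 1.3333, y* = 0.7366.
Utility at the optimum: U(1.3333, 0.7366) = -0.6472.

V = -0.6472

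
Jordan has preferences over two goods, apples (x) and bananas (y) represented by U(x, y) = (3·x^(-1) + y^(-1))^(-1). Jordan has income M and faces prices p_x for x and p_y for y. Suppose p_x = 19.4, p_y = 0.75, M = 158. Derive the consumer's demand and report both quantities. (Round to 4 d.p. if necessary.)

x* = 7.314, y* = 21.4767

From the CES first-order condition, 3·(y/x)^(2) = p_x/p_y.
Hence y/x = ((1/3)·p_x/p_y)^(1/(2)), i.e. raised to the 0.5 power.
Substitute y = (y/x)·x into the budget: x* = M/(p_x + p_y·(y/x)).
Numerically y/x = 2.936362, so x* = 158/(19.4 + 0.75·2.936362) = 7.314 and y* = 2.936362·7.314 = 21.4767.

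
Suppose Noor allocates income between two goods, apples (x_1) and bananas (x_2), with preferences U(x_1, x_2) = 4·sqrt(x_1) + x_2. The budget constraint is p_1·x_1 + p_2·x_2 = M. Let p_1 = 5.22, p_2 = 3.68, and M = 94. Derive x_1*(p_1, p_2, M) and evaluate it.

x_1* = 1.988

MU_x_1 = 2/√x_1, MU_x_2 = 1. Tangency: 2/√x_1 = p_1/p_2.
Thus x_1* = (2·p_2/p_1)² — independent of M — with the rest of income spent on x_2.
Plugging in: x_1* = (2·3.68/5.22)² = 1.988.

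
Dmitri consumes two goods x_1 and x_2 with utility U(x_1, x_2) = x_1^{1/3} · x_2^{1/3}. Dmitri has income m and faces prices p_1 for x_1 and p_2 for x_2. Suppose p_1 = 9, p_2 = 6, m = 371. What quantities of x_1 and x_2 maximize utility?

x_1* = 20.6111, x_2* = 30.9167

Tangency: MRS = x_2/x_1 = p_1/p_2.
Rearranging, p_2·x_2 = p_1·x_1. Substituting into the budget gives p_1·x_1·(1 + 1) = m.
Demand: x_1*(p_1,p_2,m) = 0.5·m/p_1 and x_2* = 0.5·m/p_2.
At p_1=9, p_2=6, m=371: x_1* = 0.5·371/9 = 20.6111, x_2* = 30.9167.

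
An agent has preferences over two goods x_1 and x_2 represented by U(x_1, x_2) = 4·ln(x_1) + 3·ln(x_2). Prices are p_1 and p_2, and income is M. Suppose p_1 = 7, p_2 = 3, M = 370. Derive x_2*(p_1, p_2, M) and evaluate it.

x_2* = 52.8571

MU_x_1/MU_x_2 = (4·x_2)/(3·x_1); tangency sets this equal to p_1/p_2.
So 4·p_2·x_2 = 3·p_1·x_1; combined with the budget, a share 4/7 of income goes to x_1.
Demand: x_1*(p_1,p_2,M) = 4/7·M/p_1 and x_2* = 3/7·M/p_2.
At p_1=7, p_2=3, M=370: x_2* = 3/7·370/3 = 52.8571.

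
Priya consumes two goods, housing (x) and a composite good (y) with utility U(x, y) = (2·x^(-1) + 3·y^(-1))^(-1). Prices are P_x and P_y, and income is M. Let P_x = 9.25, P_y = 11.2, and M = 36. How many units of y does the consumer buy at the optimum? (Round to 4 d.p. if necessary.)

MRS = MU_x/MU_y = (2/3)·(y/x)^(2). Set equal to P_x/P_y.
Solve for the ratio: y/x = [(3/2)·P_x/P_y]^(0.5).
With the ratio pinned down, the budget gives x* = M/(P_x + P_y·(y/x)) and y* = (y/x)·x*.
Numerically y/x = 1.113032, so x* = 36/(9.25 + 11.2·1.113032) = 1.6578 and y* = 1.113032·1.6578 = 1.8451.

y* = 1.8451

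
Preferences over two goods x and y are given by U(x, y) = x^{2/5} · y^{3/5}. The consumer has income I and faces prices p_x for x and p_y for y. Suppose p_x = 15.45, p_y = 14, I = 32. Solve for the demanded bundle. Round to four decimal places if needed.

x* = 0.8285, y* = 1.3714

MU_x/MU_y = (0.4·y)/(0.6·x); tangency sets this equal to p_x/p_y.
Rearranging, p_y·y = (3/2)·p_x·x. Substituting into the budget gives p_x·x·(1 + (3/2)) = I.
Demand: x*(p_x,p_y,I) = 0.4·I/p_x and y* = 0.6·I/p_y.
At p_x=15.45, p_y=14, I=32: x* = 0.4·32/15.45 = 0.8285, y* = 1.3714.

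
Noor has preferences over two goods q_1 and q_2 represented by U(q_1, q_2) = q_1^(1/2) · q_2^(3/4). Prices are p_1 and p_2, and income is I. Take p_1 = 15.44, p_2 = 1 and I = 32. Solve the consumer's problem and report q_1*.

q_1* = 0.829

The MRS is (2/3)·q_2/q_1. Set MRS = p_1/p_2.
Rearranging, p_2·q_2 = (3/2)·p_1·q_1. Substituting into the budget gives p_1·q_1·(1 + (3/2)) = I.
Demand: q_1*(p_1,p_2,I) = 0.4·I/p_1 and q_2* = 0.6·I/p_2.
At p_1=15.44, p_2=1, I=32: q_1* = 0.4·32/15.44 = 0.829.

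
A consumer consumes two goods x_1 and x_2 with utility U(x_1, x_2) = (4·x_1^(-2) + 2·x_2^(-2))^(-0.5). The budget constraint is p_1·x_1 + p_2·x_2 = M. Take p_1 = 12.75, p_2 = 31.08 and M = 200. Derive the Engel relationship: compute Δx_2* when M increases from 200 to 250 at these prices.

From the CES first-order condition, 2·(x_2/x_1)^(3) = p_1/p_2.
Hence x_2/x_1 = ((1/2)·p_1/p_2)^(1/(3)), i.e. raised to the 1/3 power.
Substitute x_2 = (x_2/x_1)·x_1 into the budget: x_1* = M/(p_1 + p_2·(x_2/x_1)).
Numerically x_2/x_1 = 0.589748, so x_1* = 200/(12.75 + 31.08·0.589748) = 6.4351 and x_2* = 0.589748·6.4351 = 3.7951.
At M' = 250: x_2* = 4.7439. Change: 4.7439 − 3.7951 = 0.9488.

Δx_2* = 0.9488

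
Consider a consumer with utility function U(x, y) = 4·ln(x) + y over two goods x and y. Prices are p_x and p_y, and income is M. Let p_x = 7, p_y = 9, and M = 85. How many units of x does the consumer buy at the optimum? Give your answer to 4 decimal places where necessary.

MU_x = 4/x, MU_y = 1. Tangency: 4/x = p_x/p_y.
So x*(p_x,p_y) = 4·p_y/p_x, independent of income; and y* = (M − 4·p_y)/p_y.
At the given prices: x* = 4·9/7 = 5.1429.

x* = 5.1429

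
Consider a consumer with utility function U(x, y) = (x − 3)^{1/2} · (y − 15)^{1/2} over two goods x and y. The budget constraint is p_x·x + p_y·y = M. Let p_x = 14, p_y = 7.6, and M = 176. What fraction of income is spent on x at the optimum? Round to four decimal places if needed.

After buying the subsistence bundle (3, 15), a share 0.5 of the remaining income goes to x: x* = 3 + 0.5·(M − 3p_x − 15p_y)/p_x.
Discretionary income = 176 − 3·14 − 15·7.6 = 20; x* = 3 + 0.5·20/14 = 3.7143; y* = 15 + 0.5·20/7.6 = 16.3158.
Expenditure on x: 14·3.7143 = 52; share = 0.2955.

share on x = 0.2955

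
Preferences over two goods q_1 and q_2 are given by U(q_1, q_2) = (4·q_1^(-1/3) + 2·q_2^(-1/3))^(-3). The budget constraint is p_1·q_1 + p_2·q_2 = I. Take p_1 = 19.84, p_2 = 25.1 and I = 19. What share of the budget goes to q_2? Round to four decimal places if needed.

With the ratio pinned down, the budget gives q_1* = I/(p_1 + p_2·(q_2/q_1)) and q_2* = (q_2/q_1)·q_1*.
Numerically q_2/q_1 = 0.498458, so q_1* = 19/(19.84 + 25.1·0.498458) = 0.5873 and q_2* = 0.498458·0.5873 = 0.2927.
Expenditure on q_2: 25.1·0.2927 = 7.3479; share = 0.3867.

share on q_2 = 0.3867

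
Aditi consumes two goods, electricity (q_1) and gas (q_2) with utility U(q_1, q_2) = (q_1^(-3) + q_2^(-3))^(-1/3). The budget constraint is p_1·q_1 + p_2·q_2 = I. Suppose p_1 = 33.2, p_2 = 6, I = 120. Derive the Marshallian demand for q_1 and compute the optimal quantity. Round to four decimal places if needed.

MU_q_1 ∝ q_1^(-4), MU_q_2 ∝ q_2^(-4), so MRS = (q_2/q_1)^(4) = p_1/p_2.
Hence q_2/q_1 = (p_1/p_2)^(1/(4)), i.e. raised to the 0.25 power.
With the ratio pinned down, the budget gives q_1* = I/(p_1 + p_2·(q_2/q_1)) and q_2* = (q_2/q_1)·q_1*.
Numerically q_2/q_1 = 1.533722, so q_1* = 120/(33.2 + 6·1.533722) = 2.83.

q_1* = 2.83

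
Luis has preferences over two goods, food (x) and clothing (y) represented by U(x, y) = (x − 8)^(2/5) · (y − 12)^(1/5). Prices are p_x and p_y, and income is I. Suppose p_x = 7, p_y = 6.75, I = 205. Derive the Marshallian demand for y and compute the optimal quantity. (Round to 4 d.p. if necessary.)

y* = 15.358

Let x' = x−8, y' = y−12. MRS = 2·y'/x' = p_x/p_y.
After buying the subsistence bundle (8, 12), a share 2/3 of the remaining income goes to x: x* = 8 + 2/3·(I − 8p_x − 12p_y)/p_x.
Discretionary income = 205 − 8·7 − 12·6.75 = 68; y* = 12 + 1/3·68/6.75 = 15.358.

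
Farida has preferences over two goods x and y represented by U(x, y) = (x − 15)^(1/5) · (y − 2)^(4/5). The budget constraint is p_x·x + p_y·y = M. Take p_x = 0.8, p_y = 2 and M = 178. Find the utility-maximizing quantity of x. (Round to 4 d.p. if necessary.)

Let x' = x−15, y' = y−2. MRS = (1/4)·y'/x' = p_x/p_y.
Substituting into the budget: x* = 15 + 0.2·(M − 15·p_x − 2·p_y)/p_x, and y* = 2 + 0.8·(…)/p_y.
Discretionary income = 178 − 15·0.8 − 2·2 = 162; x* = 15 + 0.2·162/0.8 = 55.5.

x* = 55.5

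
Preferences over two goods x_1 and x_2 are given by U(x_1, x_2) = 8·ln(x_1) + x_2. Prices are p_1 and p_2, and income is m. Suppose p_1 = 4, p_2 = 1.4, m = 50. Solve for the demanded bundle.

x_1* = 2.8, x_2* = 27.7143

At the given prices: x_1* = 8·1.4/4 = 2.8, and x_2* = 27.7143.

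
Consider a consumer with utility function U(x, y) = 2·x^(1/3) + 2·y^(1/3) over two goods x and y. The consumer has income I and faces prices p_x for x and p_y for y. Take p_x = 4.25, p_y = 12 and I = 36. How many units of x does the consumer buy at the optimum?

From the CES first-order condition, (y/x)^(2/3) = p_x/p_y.
Hence y/x = (p_x/p_y)^(1/(2/3)), i.e. raised to the 1.5 power.
With the ratio pinned down, the budget gives x* = I/(p_x + p_y·(y/x)) and y* = (y/x)·x*.
Numerically y/x = 0.210771, so x* = 36/(4.25 + 12·0.210771) = 5.3103.

x* = 5.3103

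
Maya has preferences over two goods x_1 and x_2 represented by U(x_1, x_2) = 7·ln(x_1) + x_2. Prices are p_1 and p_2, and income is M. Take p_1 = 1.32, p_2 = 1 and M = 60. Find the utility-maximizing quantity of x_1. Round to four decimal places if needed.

Set MRS = p_1/p_2: (7/x_1)/1 = p_1/p_2.
So x_1*(p_1,p_2) = 7·p_2/p_1, independent of income; and x_2* = (M − 7·p_2)/p_2.
At the given prices: x_1* = 7·1/1.32 = 5.303.

x_1* = 5.303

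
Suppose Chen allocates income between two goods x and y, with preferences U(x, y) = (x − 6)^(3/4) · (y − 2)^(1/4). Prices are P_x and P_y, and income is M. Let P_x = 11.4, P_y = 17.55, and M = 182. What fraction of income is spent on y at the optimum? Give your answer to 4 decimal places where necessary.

share on y = 0.3007

This is Cobb-Douglas in (x−6, y−2): tangency gives 0.75·P_y·(y−2) = 0.25·P_x·(x−6).
After buying the subsistence bundle (6, 2), a share 0.75 of the remaining income goes to x: x* = 6 + 0.75·(M − 6P_x − 2P_y)/P_x.
Discretionary income = 182 − 6·11.4 − 2·17.55 = 78.5; x* = 6 + 0.75·78.5/11.4 = 11.1645; y* = 2 + 0.25·78.5/17.55 = 3.1182.
Expenditure on y: 17.55·3.1182 = 54.725; share = 0.3007.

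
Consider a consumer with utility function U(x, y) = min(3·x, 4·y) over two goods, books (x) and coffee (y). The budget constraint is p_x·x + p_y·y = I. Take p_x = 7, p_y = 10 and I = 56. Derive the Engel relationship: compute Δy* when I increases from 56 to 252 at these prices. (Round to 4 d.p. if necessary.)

Δy* = 10.1379

With perfect complements, no substitution: consume in ratio x:y = 4:3.
Budget: p_x·x + p_y·(3/4)·x = I, so (4·p_x + 3·p_y)·x = 4·I.
Demand: x*(p_x,p_y,I) = 4·I/(4·p_x + 3·p_y), y* = 3·I/(4·p_x + 3·p_y).
Here 4·7 + 3·10 = 58, giving y* = 2.8966.
At I' = 252: y* = 13.0345. Change: 13.0345 − 2.8966 = 10.1379.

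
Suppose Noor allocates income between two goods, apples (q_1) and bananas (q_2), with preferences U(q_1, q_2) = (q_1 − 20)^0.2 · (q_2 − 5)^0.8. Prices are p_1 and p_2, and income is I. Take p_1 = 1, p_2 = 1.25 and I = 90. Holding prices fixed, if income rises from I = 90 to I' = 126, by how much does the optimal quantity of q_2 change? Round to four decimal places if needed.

Δq_2* = 23.04

This is Cobb-Douglas in (q_1−20, q_2−5): tangency gives 0.2·p_2·(q_2−5) = 0.8·p_1·(q_1−20).
After buying the subsistence bundle (20, 5), a share 0.2 of the remaining income goes to q_1: q_1* = 20 + 0.2·(I − 20p_1 − 5p_2)/p_1.
Discretionary income = 90 − 20·1 − 5·1.25 = 63.75; q_2* = 5 + 0.8·63.75/1.25 = 45.8.
At I' = 126: q_2* = 68.84. Change: 68.84 − 45.8 = 23.04.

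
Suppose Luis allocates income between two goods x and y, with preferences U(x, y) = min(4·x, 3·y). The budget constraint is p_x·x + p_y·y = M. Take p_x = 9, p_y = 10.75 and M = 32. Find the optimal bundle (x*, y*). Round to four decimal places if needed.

x* = 1.3714, y* = 1.8286

Leontief preferences: the optimum is at the kink where x/3 = y/4, i.e. y = (4/3)·x.
Budget: p_x·x + p_y·(4/3)·x = M, so (3·p_x + 4·p_y)·x = 3·M.
Demand: x*(p_x,p_y,M) = 3·M/(3·p_x + 4·p_y), y* = 4·M/(3·p_x + 4·p_y).
Here 3·9 + 4·10.75 = 70, giving x* = 1.3714 and y* = 1.8286.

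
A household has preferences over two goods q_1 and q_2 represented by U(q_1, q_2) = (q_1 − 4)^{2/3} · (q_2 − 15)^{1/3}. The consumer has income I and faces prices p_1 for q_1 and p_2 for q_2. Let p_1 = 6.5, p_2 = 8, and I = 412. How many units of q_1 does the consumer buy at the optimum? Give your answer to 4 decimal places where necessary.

q_1* = 31.2821

This is Cobb-Douglas in (q_1−4, q_2−15): tangency gives 2/3·p_2·(q_2−15) = 1/3·p_1·(q_1−4).
Substituting into the budget: q_1* = 4 + 2/3·(I − 4·p_1 − 15·p_2)/p_1, and q_2* = 15 + 1/3·(…)/p_2.
Discretionary income = 412 − 4·6.5 − 15·8 = 266; q_1* = 4 + 2/3·266/6.5 = 31.2821.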